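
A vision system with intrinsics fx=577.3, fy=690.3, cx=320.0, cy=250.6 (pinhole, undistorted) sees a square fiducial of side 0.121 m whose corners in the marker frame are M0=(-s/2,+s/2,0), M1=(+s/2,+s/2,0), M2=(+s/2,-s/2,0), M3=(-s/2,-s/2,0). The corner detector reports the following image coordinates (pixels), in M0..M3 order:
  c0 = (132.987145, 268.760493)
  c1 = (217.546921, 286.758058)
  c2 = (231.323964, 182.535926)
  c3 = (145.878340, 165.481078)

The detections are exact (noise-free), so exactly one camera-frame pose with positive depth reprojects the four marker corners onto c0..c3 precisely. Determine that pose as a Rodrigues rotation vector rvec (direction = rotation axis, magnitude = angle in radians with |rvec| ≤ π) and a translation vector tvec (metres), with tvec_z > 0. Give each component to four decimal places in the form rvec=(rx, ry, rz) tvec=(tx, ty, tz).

rvec=(0.0516, 0.0741, 0.1683) tvec=(-0.1903, -0.0282, 0.7943)

Intrinsics K: fx=577.3, fy=690.3, cx=320.0, cy=250.6
Marker side s = 0.121 m; corners in marker frame (Z=0):
  M0 = (-0.0605, +0.0605, 0)
  M1 = (+0.0605, +0.0605, 0)
  M2 = (+0.0605, -0.0605, 0)
  M3 = (-0.0605, -0.0605, 0)
Detected image corners:
  c0 = (132.987145, 268.760493) px
  c1 = (217.546921, 286.758058) px
  c2 = (231.323964, 182.535926) px
  c3 = (145.878340, 165.481078) px
Planar DLT: solve 8×8 A·h = b for H (H[2,2]=1):
  H  [+686.59750 -97.00281 +181.68033]
  H  [+125.13555 +873.78422 +226.06490]
  H  [-0.08733 +0.07243 +1.00000]
B = K⁻¹H; ‖b₁‖=1.258955, ‖b₂‖=1.258955; λ = 2/(‖b₁‖+‖b₂‖) = 0.794310, sign → tz>0 ⇒ λ=+0.794310
r₁ = λ·B[:,0] = (+0.98314,+0.16917,-0.06937); r₂ = λ·B[:,1] = (-0.16536,+0.98455,+0.05753)
r₃ = r₁×r₂ = (+0.07803,-0.04509,+0.99593); SVD([r₁ r₂ r₃]) → R = UVᵀ:
  R  [+0.98314 -0.16536 +0.07803]
  R  [+0.16917 +0.98455 -0.04509]
  R  [-0.06937 +0.05753 +0.99593]
t = (-0.19031, -0.02823, +0.79431) m
tr R = 2.963628; θ = arccos((tr R − 1)/2) = 0.191005 rad = 10.944°
axis k = ((R−Rᵀ)₃₂, (R−Rᵀ)₁₃, (R−Rᵀ)₂₁) / (2 sinθ) = (+0.270275, +0.388194, +0.881054)
rvec = θ·k = (+0.051624, +0.074147, +0.168285)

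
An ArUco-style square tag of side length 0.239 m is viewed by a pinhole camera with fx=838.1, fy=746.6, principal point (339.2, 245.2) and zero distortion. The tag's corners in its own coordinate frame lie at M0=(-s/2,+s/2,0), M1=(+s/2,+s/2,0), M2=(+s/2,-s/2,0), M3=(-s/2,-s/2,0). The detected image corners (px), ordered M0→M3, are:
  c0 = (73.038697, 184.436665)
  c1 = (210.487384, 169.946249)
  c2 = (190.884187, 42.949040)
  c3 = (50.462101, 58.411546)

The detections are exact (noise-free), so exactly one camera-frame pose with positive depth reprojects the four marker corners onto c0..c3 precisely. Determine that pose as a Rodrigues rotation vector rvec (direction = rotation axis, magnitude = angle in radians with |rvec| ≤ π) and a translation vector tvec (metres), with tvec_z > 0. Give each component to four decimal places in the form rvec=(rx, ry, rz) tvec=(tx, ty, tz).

rvec=(0.1338, 0.0225, -0.1161) tvec=(-0.3528, -0.2485, 1.4211)

Intrinsics K: fx=838.1, fy=746.6, cx=339.2, cy=245.2
Marker side s = 0.239 m; corners in marker frame (Z=0):
  M0 = (-0.1195, +0.1195, 0)
  M1 = (+0.1195, +0.1195, 0)
  M2 = (+0.1195, -0.1195, 0)
  M3 = (-0.1195, -0.1195, 0)
Detected image corners:
  c0 = (73.038697, 184.436665) px
  c1 = (210.487384, 169.946249) px
  c2 = (190.884187, 42.949040) px
  c3 = (50.462101, 58.411546) px
Planar DLT: solve 8×8 A·h = b for H (H[2,2]=1):
  H  [+578.47289 +100.42959 +131.15925]
  H  [-65.05239 +539.89880 +114.65598]
  H  [-0.02117 +0.09276 +1.00000]
B = K⁻¹H; ‖b₁‖=0.703690, ‖b₂‖=0.703690; λ = 2/(‖b₁‖+‖b₂‖) = 1.421079, sign → tz>0 ⇒ λ=+1.421079
r₁ = λ·B[:,0] = (+0.99303,-0.11394,-0.03008); r₂ = λ·B[:,1] = (+0.11694,+0.98435,+0.13182)
r₃ = r₁×r₂ = (+0.01459,-0.13442,+0.99082); SVD([r₁ r₂ r₃]) → R = UVᵀ:
  R  [+0.99303 +0.11694 +0.01459]
  R  [-0.11394 +0.98435 -0.13442]
  R  [-0.03008 +0.13182 +0.99082]
t = (-0.35275, -0.24848, +1.42108) m
tr R = 2.968202; θ = arccos((tr R − 1)/2) = 0.178558 rad = 10.231°
axis k = ((R−Rᵀ)₃₂, (R−Rᵀ)₁₃, (R−Rᵀ)₂₁) / (2 sinθ) = (+0.749489, +0.125769, -0.649960)
rvec = θ·k = (+0.133827, +0.022457, -0.116055)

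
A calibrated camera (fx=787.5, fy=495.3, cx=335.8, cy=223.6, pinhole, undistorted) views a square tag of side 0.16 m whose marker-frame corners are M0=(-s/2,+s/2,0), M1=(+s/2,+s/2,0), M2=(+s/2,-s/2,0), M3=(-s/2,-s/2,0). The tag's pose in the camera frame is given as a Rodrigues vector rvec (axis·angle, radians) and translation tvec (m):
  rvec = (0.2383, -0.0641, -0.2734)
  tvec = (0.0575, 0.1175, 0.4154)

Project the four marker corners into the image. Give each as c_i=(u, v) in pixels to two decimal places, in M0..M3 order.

Intrinsics K: fx=787.5, fy=495.3, cx=335.8, cy=223.6
Marker side s = 0.16 m; corners in marker frame (Z=0):
  M0 = (-0.0800, +0.0800, 0)
  M1 = (+0.0800, +0.0800, 0)
  M2 = (+0.0800, -0.0800, 0)
  M3 = (-0.0800, -0.0800, 0)
rvec = (0.2383, -0.0641, -0.2734), |rvec| = θ = 0.36830 rad = 21.102°
Rodrigues: sinθ=0.36003, 1−cosθ=0.06706; R = I + sinθ·[k]× + (1−cosθ)·[k]×²:
    [+0.96102 +0.25971 -0.09487]
    [-0.27481 +0.93497 -0.22429]
    [+0.03045 +0.24161 +0.96989]
t = (0.0575, 0.1175, 0.4154) m
M0: Pc = R·M0+t = (+0.00140, +0.21428, +0.43229); u = 787.5·(+0.00140)/0.43229 + 335.8 = 338.3422, v = 495.3·(+0.21428)/0.43229 + 223.6 = 469.1148
M1: Pc = R·M1+t = (+0.15516, +0.17031, +0.43717); u = 787.5·(+0.15516)/0.43717 + 335.8 = 615.2983, v = 495.3·(+0.17031)/0.43717 + 223.6 = 416.5613
M2: Pc = R·M2+t = (+0.11360, +0.02072, +0.39851); u = 787.5·(+0.11360)/0.39851 + 335.8 = 560.2967, v = 495.3·(+0.02072)/0.39851 + 223.6 = 249.3491
M3: Pc = R·M3+t = (-0.04016, +0.06469, +0.39363); u = 787.5·(-0.04016)/0.39363 + 335.8 = 255.4605, v = 495.3·(+0.06469)/0.39363 + 223.6 = 304.9941

c0=(338.34, 469.11) c1=(615.30, 416.56) c2=(560.30, 249.35) c3=(255.46, 304.99)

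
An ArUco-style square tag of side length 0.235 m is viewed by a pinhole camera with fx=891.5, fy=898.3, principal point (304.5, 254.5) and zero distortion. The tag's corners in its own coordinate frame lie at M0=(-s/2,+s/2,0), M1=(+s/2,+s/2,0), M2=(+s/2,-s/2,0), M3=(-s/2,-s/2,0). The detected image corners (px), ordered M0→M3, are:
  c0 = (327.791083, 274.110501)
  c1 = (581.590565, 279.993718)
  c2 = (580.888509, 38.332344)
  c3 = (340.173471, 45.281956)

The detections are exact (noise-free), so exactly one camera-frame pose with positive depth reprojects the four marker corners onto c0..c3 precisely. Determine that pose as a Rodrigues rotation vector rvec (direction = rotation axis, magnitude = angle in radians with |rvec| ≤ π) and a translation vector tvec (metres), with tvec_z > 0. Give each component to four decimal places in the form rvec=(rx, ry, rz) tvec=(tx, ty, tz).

rvec=(-0.2050, 0.1988, 0.0391) tvec=(0.1445, -0.0940, 0.8598)

Intrinsics K: fx=891.5, fy=898.3, cx=304.5, cy=254.5
Marker side s = 0.235 m; corners in marker frame (Z=0):
  M0 = (-0.1175, +0.1175, 0)
  M1 = (+0.1175, +0.1175, 0)
  M2 = (+0.1175, -0.1175, 0)
  M3 = (-0.1175, -0.1175, 0)
Detected image corners:
  c0 = (327.791083, 274.110501) px
  c1 = (581.590565, 279.993718) px
  c2 = (580.888509, 38.332344) px
  c3 = (340.173471, 45.281956) px
Planar DLT: solve 8×8 A·h = b for H (H[2,2]=1):
  H  [+944.93877 -131.17435 +454.31043]
  H  [-40.10100 +963.51880 +156.24878]
  H  [-0.23265 -0.23068 +1.00000]
B = K⁻¹H; ‖b₁‖=1.163113, ‖b₂‖=1.163113; λ = 2/(‖b₁‖+‖b₂‖) = 0.859762, sign → tz>0 ⇒ λ=+0.859762
r₁ = λ·B[:,0] = (+0.97962,+0.01829,-0.20003); r₂ = λ·B[:,1] = (-0.05876,+0.97837,-0.19833)
r₃ = r₁×r₂ = (+0.19207,+0.20604,+0.95951); SVD([r₁ r₂ r₃]) → R = UVᵀ:
  R  [+0.97962 -0.05876 +0.19207]
  R  [+0.01829 +0.97837 +0.20604]
  R  [-0.20003 -0.19833 +0.95951]
t = (+0.14448, -0.09404, +0.85976) m
tr R = 2.917499; θ = arccos((tr R − 1)/2) = 0.288226 rad = 16.514°
axis k = ((R−Rᵀ)₃₂, (R−Rᵀ)₁₃, (R−Rᵀ)₂₁) / (2 sinθ) = (-0.711290, +0.689707, +0.135536)
rvec = θ·k = (-0.205013, +0.198792, +0.039065)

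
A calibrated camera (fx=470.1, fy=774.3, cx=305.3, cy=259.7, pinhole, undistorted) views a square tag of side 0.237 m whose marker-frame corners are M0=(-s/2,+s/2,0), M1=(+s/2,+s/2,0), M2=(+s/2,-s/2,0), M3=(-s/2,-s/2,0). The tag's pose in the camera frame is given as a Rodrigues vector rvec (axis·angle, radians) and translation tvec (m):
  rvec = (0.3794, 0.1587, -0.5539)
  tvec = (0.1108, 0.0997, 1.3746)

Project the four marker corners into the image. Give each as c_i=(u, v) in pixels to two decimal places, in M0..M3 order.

c0=(329.84, 393.91) c1=(398.65, 335.58) c2=(357.89, 229.97) c3=(287.16, 295.93)

Intrinsics K: fx=470.1, fy=774.3, cx=305.3, cy=259.7
Marker side s = 0.237 m; corners in marker frame (Z=0):
  M0 = (-0.1185, +0.1185, 0)
  M1 = (+0.1185, +0.1185, 0)
  M2 = (+0.1185, -0.1185, 0)
  M3 = (-0.1185, -0.1185, 0)
rvec = (0.3794, 0.1587, -0.5539), |rvec| = θ = 0.68988 rad = 39.527°
Rodrigues: sinθ=0.63645, 1−cosθ=0.22868; R = I + sinθ·[k]× + (1−cosθ)·[k]×²:
    [+0.84048 +0.53993 +0.04543]
    [-0.48207 +0.78342 -0.39225]
    [-0.24738 +0.30778 +0.91874]
t = (0.1108, 0.0997, 1.3746) m
M0: Pc = R·M0+t = (+0.07518, +0.24966, +1.44039); u = 470.1·(+0.07518)/1.44039 + 305.3 = 329.8378, v = 774.3·(+0.24966)/1.44039 + 259.7 = 393.9086
M1: Pc = R·M1+t = (+0.27438, +0.13541, +1.38176); u = 470.1·(+0.27438)/1.38176 + 305.3 = 398.6489, v = 774.3·(+0.13541)/1.38176 + 259.7 = 335.5806
M2: Pc = R·M2+t = (+0.14642, -0.05026, +1.30881); u = 470.1·(+0.14642)/1.30881 + 305.3 = 357.8897, v = 774.3·(-0.05026)/1.30881 + 259.7 = 229.9656
M3: Pc = R·M3+t = (-0.05278, +0.06399, +1.36744); u = 470.1·(-0.05278)/1.36744 + 305.3 = 287.1557, v = 774.3·(+0.06399)/1.36744 + 259.7 = 295.9332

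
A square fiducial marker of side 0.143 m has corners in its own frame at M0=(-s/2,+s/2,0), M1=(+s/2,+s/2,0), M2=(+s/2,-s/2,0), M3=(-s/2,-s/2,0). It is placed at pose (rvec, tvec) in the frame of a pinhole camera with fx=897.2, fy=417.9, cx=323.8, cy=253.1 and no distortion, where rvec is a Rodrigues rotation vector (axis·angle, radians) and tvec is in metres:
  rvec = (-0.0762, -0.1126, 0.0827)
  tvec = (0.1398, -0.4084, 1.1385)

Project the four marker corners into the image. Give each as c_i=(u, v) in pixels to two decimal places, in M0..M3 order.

Intrinsics K: fx=897.2, fy=417.9, cx=323.8, cy=253.1
Marker side s = 0.143 m; corners in marker frame (Z=0):
  M0 = (-0.0715, +0.0715, 0)
  M1 = (+0.0715, +0.0715, 0)
  M2 = (+0.0715, -0.0715, 0)
  M3 = (-0.0715, -0.0715, 0)
rvec = (-0.0762, -0.1126, 0.0827), |rvec| = θ = 0.15914 rad = 9.118°
Rodrigues: sinθ=0.15847, 1−cosθ=0.01264; R = I + sinθ·[k]× + (1−cosθ)·[k]×²:
    [+0.99026 -0.07807 -0.11527]
    [+0.08663 +0.99369 +0.07123]
    [+0.10898 -0.08052 +0.99078]
t = (0.1398, -0.4084, 1.1385) m
M0: Pc = R·M0+t = (+0.06341, -0.34355, +1.12495); u = 897.2·(+0.06341)/1.12495 + 323.8 = 374.3758, v = 417.9·(-0.34355)/1.12495 + 253.1 = 125.4787
M1: Pc = R·M1+t = (+0.20502, -0.33116, +1.14053); u = 897.2·(+0.20502)/1.14053 + 323.8 = 485.0800, v = 417.9·(-0.33116)/1.14053 + 253.1 = 131.7617
M2: Pc = R·M2+t = (+0.21619, -0.47325, +1.15205); u = 897.2·(+0.21619)/1.15205 + 323.8 = 492.1624, v = 417.9·(-0.47325)/1.15205 + 253.1 = 81.4293
M3: Pc = R·M3+t = (+0.07458, -0.48564, +1.13647); u = 897.2·(+0.07458)/1.13647 + 323.8 = 382.6770, v = 417.9·(-0.48564)/1.13647 + 253.1 = 74.5198

c0=(374.38, 125.48) c1=(485.08, 131.76) c2=(492.16, 81.43) c3=(382.68, 74.52)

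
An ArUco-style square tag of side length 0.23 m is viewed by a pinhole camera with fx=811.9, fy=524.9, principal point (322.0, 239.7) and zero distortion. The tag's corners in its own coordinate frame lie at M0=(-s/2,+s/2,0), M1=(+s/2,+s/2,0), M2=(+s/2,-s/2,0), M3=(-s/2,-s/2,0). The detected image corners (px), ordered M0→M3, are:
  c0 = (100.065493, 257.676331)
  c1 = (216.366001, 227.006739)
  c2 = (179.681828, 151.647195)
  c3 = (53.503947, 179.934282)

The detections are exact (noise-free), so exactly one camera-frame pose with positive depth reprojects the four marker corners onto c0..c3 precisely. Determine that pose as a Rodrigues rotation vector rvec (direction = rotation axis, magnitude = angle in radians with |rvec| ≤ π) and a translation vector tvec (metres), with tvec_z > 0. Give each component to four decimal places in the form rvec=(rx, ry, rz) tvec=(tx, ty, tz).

rvec=(0.3486, -0.4312, -0.3266) tvec=(-0.3246, -0.0960, 1.4460)

Intrinsics K: fx=811.9, fy=524.9, cx=322.0, cy=239.7
Marker side s = 0.23 m; corners in marker frame (Z=0):
  M0 = (-0.1150, +0.1150, 0)
  M1 = (+0.1150, +0.1150, 0)
  M2 = (+0.1150, -0.1150, 0)
  M3 = (-0.1150, -0.1150, 0)
Detected image corners:
  c0 = (100.065493, 257.676331) px
  c1 = (216.366001, 227.006739) px
  c2 = (179.681828, 151.647195) px
  c3 = (53.503947, 179.934282) px
Planar DLT: solve 8×8 A·h = b for H (H[2,2]=1):
  H  [+559.43182 +217.72631 +139.72794]
  H  [-79.35409 +388.15696 +204.85583]
  H  [+0.23999 +0.27183 +1.00000]
B = K⁻¹H; ‖b₁‖=0.691570, ‖b₂‖=0.691570; λ = 2/(‖b₁‖+‖b₂‖) = 1.445986, sign → tz>0 ⇒ λ=+1.445986
r₁ = λ·B[:,0] = (+0.85871,-0.37708,+0.34703); r₂ = λ·B[:,1] = (+0.23188,+0.88980,+0.39306)
r₃ = r₁×r₂ = (-0.45700,-0.25705,+0.85152); SVD([r₁ r₂ r₃]) → R = UVᵀ:
  R  [+0.85871 +0.23188 -0.45700]
  R  [-0.37708 +0.88980 -0.25705]
  R  [+0.34703 +0.39306 +0.85152]
t = (-0.32462, -0.09599, +1.44599) m
tr R = 2.600024; θ = arccos((tr R − 1)/2) = 0.643481 rad = 36.869°
axis k = ((R−Rᵀ)₃₂, (R−Rᵀ)₁₃, (R−Rᵀ)₂₁) / (2 sinθ) = (+0.541771, -0.670037, -0.507479)
rvec = θ·k = (+0.348619, -0.431156, -0.326553)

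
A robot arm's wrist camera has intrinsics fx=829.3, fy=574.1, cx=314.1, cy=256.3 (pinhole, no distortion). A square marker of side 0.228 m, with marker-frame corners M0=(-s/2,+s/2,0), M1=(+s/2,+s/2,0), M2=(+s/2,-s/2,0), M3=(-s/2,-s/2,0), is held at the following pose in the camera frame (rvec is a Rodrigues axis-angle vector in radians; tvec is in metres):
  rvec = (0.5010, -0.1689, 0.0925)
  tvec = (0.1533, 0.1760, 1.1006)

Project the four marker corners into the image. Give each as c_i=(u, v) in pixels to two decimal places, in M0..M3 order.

c0=(333.57, 393.20) c1=(490.88, 393.54) c2=(531.52, 300.26) c3=(359.45, 296.08)

Intrinsics K: fx=829.3, fy=574.1, cx=314.1, cy=256.3
Marker side s = 0.228 m; corners in marker frame (Z=0):
  M0 = (-0.1140, +0.1140, 0)
  M1 = (+0.1140, +0.1140, 0)
  M2 = (+0.1140, -0.1140, 0)
  M3 = (-0.1140, -0.1140, 0)
rvec = (0.5010, -0.1689, 0.0925), |rvec| = θ = 0.53673 rad = 30.753°
Rodrigues: sinθ=0.51133, 1−cosθ=0.14062; R = I + sinθ·[k]× + (1−cosθ)·[k]×²:
    [+0.98190 -0.12943 -0.13829]
    [+0.04682 +0.87331 -0.48491]
    [+0.18353 +0.46966 +0.86356]
t = (0.1533, 0.1760, 1.1006) m
M0: Pc = R·M0+t = (+0.02661, +0.27022, +1.13322); u = 829.3·(+0.02661)/1.13322 + 314.1 = 333.5727, v = 574.1·(+0.27022)/1.13322 + 256.3 = 393.1959
M1: Pc = R·M1+t = (+0.25048, +0.28089, +1.17506); u = 829.3·(+0.25048)/1.17506 + 314.1 = 490.8774, v = 574.1·(+0.28089)/1.17506 + 256.3 = 393.5364
M2: Pc = R·M2+t = (+0.27999, +0.08178, +1.06798); u = 829.3·(+0.27999)/1.06798 + 314.1 = 531.5165, v = 574.1·(+0.08178)/1.06798 + 256.3 = 300.2616
M3: Pc = R·M3+t = (+0.05612, +0.07111, +1.02614); u = 829.3·(+0.05612)/1.02614 + 314.1 = 359.4533, v = 574.1·(+0.07111)/1.02614 + 256.3 = 296.0820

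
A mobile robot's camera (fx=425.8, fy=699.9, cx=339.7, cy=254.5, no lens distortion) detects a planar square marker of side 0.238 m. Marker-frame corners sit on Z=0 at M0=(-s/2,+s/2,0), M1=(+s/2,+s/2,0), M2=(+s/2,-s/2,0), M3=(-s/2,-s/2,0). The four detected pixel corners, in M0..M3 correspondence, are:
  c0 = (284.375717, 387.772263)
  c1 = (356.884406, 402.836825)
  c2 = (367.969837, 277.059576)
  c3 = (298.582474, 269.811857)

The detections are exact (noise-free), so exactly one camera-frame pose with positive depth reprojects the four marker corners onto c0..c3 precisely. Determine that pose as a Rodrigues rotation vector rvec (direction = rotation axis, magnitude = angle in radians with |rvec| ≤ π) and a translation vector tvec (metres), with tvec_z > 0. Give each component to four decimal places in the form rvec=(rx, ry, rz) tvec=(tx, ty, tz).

rvec=(-0.3354, 0.3257, 0.1083) tvec=(-0.0426, 0.1486, 1.3325)

Intrinsics K: fx=425.8, fy=699.9, cx=339.7, cy=254.5
Marker side s = 0.238 m; corners in marker frame (Z=0):
  M0 = (-0.1190, +0.1190, 0)
  M1 = (+0.1190, +0.1190, 0)
  M2 = (+0.1190, -0.1190, 0)
  M3 = (-0.1190, -0.1190, 0)
Detected image corners:
  c0 = (284.375717, 387.772263) px
  c1 = (356.884406, 402.836825) px
  c2 = (367.969837, 277.059576) px
  c3 = (298.582474, 269.811857) px
Planar DLT: solve 8×8 A·h = b for H (H[2,2]=1):
  H  [+216.66610 -128.24984 +326.07640]
  H  [-36.67262 +434.94757 +332.54356]
  H  [-0.24853 -0.22915 +1.00000]
B = K⁻¹H; ‖b₁‖=0.750480, ‖b₂‖=0.750480; λ = 2/(‖b₁‖+‖b₂‖) = 1.332481, sign → tz>0 ⇒ λ=+1.332481
r₁ = λ·B[:,0] = (+0.94222,+0.05060,-0.33115); r₂ = λ·B[:,1] = (-0.15774,+0.93909,-0.30534)
r₃ = r₁×r₂ = (+0.29553,+0.33993,+0.89281); SVD([r₁ r₂ r₃]) → R = UVᵀ:
  R  [+0.94222 -0.15774 +0.29553]
  R  [+0.05060 +0.93909 +0.33993]
  R  [-0.33115 -0.30534 +0.89281]
t = (-0.04263, +0.14858, +1.33248) m
tr R = 2.774114; θ = arccos((tr R − 1)/2) = 0.479865 rad = 27.494°
axis k = ((R−Rᵀ)₃₂, (R−Rᵀ)₁₃, (R−Rᵀ)₂₁) / (2 sinθ) = (-0.698858, +0.678735, +0.225645)
rvec = θ·k = (-0.335358, +0.325701, +0.108279)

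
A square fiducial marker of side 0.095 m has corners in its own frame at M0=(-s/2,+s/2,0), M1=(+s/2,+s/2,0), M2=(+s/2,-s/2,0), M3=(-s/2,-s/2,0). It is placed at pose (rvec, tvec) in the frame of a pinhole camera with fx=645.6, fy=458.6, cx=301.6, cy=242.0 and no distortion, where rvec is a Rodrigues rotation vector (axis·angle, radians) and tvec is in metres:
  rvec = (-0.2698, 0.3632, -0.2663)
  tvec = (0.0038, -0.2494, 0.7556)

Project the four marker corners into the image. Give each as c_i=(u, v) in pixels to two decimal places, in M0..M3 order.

c0=(276.67, 126.19) c1=(351.73, 103.35) c2=(333.05, 55.04) c3=(261.46, 78.86)

Intrinsics K: fx=645.6, fy=458.6, cx=301.6, cy=242.0
Marker side s = 0.095 m; corners in marker frame (Z=0):
  M0 = (-0.0475, +0.0475, 0)
  M1 = (+0.0475, +0.0475, 0)
  M2 = (+0.0475, -0.0475, 0)
  M3 = (-0.0475, -0.0475, 0)
rvec = (-0.2698, 0.3632, -0.2663), |rvec| = θ = 0.52500 rad = 30.080°
Rodrigues: sinθ=0.50121, 1−cosθ=0.13467; R = I + sinθ·[k]× + (1−cosθ)·[k]×²:
    [+0.90089 +0.20635 +0.38185]
    [-0.30212 +0.92978 +0.21032]
    [-0.31164 -0.30484 +0.89998]
t = (0.0038, -0.2494, 0.7556) m
M0: Pc = R·M0+t = (-0.02919, -0.19088, +0.75592); u = 645.6·(-0.02919)/0.75592 + 301.6 = 276.6696, v = 458.6·(-0.19088)/0.75592 + 242.0 = 126.1948
M1: Pc = R·M1+t = (+0.05639, -0.21959, +0.72632); u = 645.6·(+0.05639)/0.72632 + 301.6 = 351.7270, v = 458.6·(-0.21959)/0.72632 + 242.0 = 103.3526
M2: Pc = R·M2+t = (+0.03679, -0.30792, +0.75528); u = 645.6·(+0.03679)/0.75528 + 301.6 = 333.0481, v = 458.6·(-0.30792)/0.75528 + 242.0 = 55.0356
M3: Pc = R·M3+t = (-0.04879, -0.27921, +0.78488); u = 645.6·(-0.04879)/0.78488 + 301.6 = 261.4646, v = 458.6·(-0.27921)/0.78488 + 242.0 = 78.8576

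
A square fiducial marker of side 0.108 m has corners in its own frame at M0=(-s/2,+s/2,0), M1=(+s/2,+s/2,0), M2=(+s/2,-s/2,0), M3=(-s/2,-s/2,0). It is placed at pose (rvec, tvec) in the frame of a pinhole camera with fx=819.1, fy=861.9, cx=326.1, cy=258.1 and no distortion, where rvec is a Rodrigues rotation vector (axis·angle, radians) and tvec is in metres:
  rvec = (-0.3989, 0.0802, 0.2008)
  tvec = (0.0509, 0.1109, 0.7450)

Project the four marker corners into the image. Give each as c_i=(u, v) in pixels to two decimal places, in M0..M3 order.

c0=(311.33, 434.96) c1=(431.39, 461.16) c2=(450.18, 339.65) c3=(336.15, 316.81)

Intrinsics K: fx=819.1, fy=861.9, cx=326.1, cy=258.1
Marker side s = 0.108 m; corners in marker frame (Z=0):
  M0 = (-0.0540, +0.0540, 0)
  M1 = (+0.0540, +0.0540, 0)
  M2 = (+0.0540, -0.0540, 0)
  M3 = (-0.0540, -0.0540, 0)
rvec = (-0.3989, 0.0802, 0.2008), |rvec| = θ = 0.45373 rad = 25.997°
Rodrigues: sinθ=0.43832, 1−cosθ=0.10118; R = I + sinθ·[k]× + (1−cosθ)·[k]×²:
    [+0.97702 -0.20970 +0.03811]
    [+0.17826 +0.90198 +0.39327]
    [-0.11684 -0.37744 +0.91863]
t = (0.0509, 0.1109, 0.7450) m
M0: Pc = R·M0+t = (-0.01318, +0.14998, +0.73093); u = 819.1·(-0.01318)/0.73093 + 326.1 = 311.3265, v = 861.9·(+0.14998)/0.73093 + 258.1 = 434.9554
M1: Pc = R·M1+t = (+0.09234, +0.16923, +0.71831); u = 819.1·(+0.09234)/0.71831 + 326.1 = 431.3914, v = 861.9·(+0.16923)/0.71831 + 258.1 = 461.1626
M2: Pc = R·M2+t = (+0.11498, +0.07182, +0.75907); u = 819.1·(+0.11498)/0.75907 + 326.1 = 450.1761, v = 861.9·(+0.07182)/0.75907 + 258.1 = 339.6481
M3: Pc = R·M3+t = (+0.00946, +0.05257, +0.77169); u = 819.1·(+0.00946)/0.77169 + 326.1 = 336.1463, v = 861.9·(+0.05257)/0.77169 + 258.1 = 316.8123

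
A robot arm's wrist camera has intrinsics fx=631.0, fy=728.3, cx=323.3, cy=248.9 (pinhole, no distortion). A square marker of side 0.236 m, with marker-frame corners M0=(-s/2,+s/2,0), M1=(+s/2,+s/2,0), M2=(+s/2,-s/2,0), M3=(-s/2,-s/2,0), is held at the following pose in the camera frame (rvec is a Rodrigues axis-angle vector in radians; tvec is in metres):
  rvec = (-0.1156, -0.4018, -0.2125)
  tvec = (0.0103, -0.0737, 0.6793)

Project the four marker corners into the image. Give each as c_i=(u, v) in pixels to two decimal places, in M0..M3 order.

Intrinsics K: fx=631.0, fy=728.3, cx=323.3, cy=248.9
Marker side s = 0.236 m; corners in marker frame (Z=0):
  M0 = (-0.1180, +0.1180, 0)
  M1 = (+0.1180, +0.1180, 0)
  M2 = (+0.1180, -0.1180, 0)
  M3 = (-0.1180, -0.1180, 0)
rvec = (-0.1156, -0.4018, -0.2125), |rvec| = θ = 0.46900 rad = 26.872°
Rodrigues: sinθ=0.45200, 1−cosθ=0.10798; R = I + sinθ·[k]× + (1−cosθ)·[k]×²:
    [+0.89858 +0.22760 -0.37517]
    [-0.18199 +0.97127 +0.15332]
    [+0.39929 -0.06949 +0.91419]
t = (0.0103, -0.0737, 0.6793) m
M0: Pc = R·M0+t = (-0.06888, +0.06239, +0.62398); u = 631.0·(-0.06888)/0.62398 + 323.3 = 253.6494, v = 728.3·(+0.06239)/0.62398 + 248.9 = 321.7149
M1: Pc = R·M1+t = (+0.14319, +0.01943, +0.71822); u = 631.0·(+0.14319)/0.71822 + 323.3 = 449.1008, v = 728.3·(+0.01943)/0.71822 + 248.9 = 268.6078
M2: Pc = R·M2+t = (+0.08948, -0.20979, +0.73462); u = 631.0·(+0.08948)/0.73462 + 323.3 = 400.1556, v = 728.3·(-0.20979)/0.73462 + 248.9 = 40.9184
M3: Pc = R·M3+t = (-0.12259, -0.16683, +0.64038); u = 631.0·(-0.12259)/0.64038 + 323.3 = 202.5076, v = 728.3·(-0.16683)/0.64038 + 248.9 = 59.1609

c0=(253.65, 321.71) c1=(449.10, 268.61) c2=(400.16, 40.92) c3=(202.51, 59.16)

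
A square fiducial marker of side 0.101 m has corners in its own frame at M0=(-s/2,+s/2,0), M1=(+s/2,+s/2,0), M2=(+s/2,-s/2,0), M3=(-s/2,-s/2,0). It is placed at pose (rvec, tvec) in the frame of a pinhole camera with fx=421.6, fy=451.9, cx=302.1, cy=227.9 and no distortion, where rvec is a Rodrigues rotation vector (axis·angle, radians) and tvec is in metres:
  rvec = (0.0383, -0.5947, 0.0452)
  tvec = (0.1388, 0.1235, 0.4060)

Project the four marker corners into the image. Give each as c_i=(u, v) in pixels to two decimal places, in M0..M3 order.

Intrinsics K: fx=421.6, fy=451.9, cx=302.1, cy=227.9
Marker side s = 0.101 m; corners in marker frame (Z=0):
  M0 = (-0.0505, +0.0505, 0)
  M1 = (+0.0505, +0.0505, 0)
  M2 = (+0.0505, -0.0505, 0)
  M3 = (-0.0505, -0.0505, 0)
rvec = (0.0383, -0.5947, 0.0452), |rvec| = θ = 0.59764 rad = 34.242°
Rodrigues: sinθ=0.56270, 1−cosθ=0.17334; R = I + sinθ·[k]× + (1−cosθ)·[k]×²:
    [+0.82738 -0.05361 -0.55908]
    [+0.03150 +0.99830 -0.04911]
    [+0.56076 +0.02302 +0.82766]
t = (0.1388, 0.1235, 0.4060) m
M0: Pc = R·M0+t = (+0.09431, +0.17232, +0.37884); u = 421.6·(+0.09431)/0.37884 + 302.1 = 407.0541, v = 451.9·(+0.17232)/0.37884 + 227.9 = 433.4539
M1: Pc = R·M1+t = (+0.17788, +0.17550, +0.43548); u = 421.6·(+0.17788)/0.43548 + 302.1 = 474.3054, v = 451.9·(+0.17550)/0.43548 + 227.9 = 410.0220
M2: Pc = R·M2+t = (+0.18329, +0.07468, +0.43316); u = 421.6·(+0.18329)/0.43316 + 302.1 = 480.4997, v = 451.9·(+0.07468)/0.43316 + 227.9 = 305.8084
M3: Pc = R·M3+t = (+0.09972, +0.07150, +0.37652); u = 421.6·(+0.09972)/0.37652 + 302.1 = 413.7650, v = 451.9·(+0.07150)/0.37652 + 227.9 = 313.7088

c0=(407.05, 433.45) c1=(474.31, 410.02) c2=(480.50, 305.81) c3=(413.76, 313.71)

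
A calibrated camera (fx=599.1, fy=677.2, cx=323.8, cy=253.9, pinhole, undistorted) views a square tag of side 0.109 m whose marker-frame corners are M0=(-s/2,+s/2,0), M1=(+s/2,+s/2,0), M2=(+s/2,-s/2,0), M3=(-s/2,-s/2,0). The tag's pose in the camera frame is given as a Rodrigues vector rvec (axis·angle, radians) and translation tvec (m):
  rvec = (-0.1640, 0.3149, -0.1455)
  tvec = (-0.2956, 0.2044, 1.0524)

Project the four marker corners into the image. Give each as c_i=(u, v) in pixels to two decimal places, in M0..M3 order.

Intrinsics K: fx=599.1, fy=677.2, cx=323.8, cy=253.9
Marker side s = 0.109 m; corners in marker frame (Z=0):
  M0 = (-0.0545, +0.0545, 0)
  M1 = (+0.0545, +0.0545, 0)
  M2 = (+0.0545, -0.0545, 0)
  M3 = (-0.0545, -0.0545, 0)
rvec = (-0.1640, 0.3149, -0.1455), |rvec| = θ = 0.38370 rad = 21.985°
Rodrigues: sinθ=0.37436, 1−cosθ=0.07272; R = I + sinθ·[k]× + (1−cosθ)·[k]×²:
    [+0.94057 +0.11645 +0.31901]
    [-0.16746 +0.97626 +0.13738]
    [-0.29544 -0.18263 +0.93774]
t = (-0.2956, 0.2044, 1.0524) m
M0: Pc = R·M0+t = (-0.34051, +0.26673, +1.05855); u = 599.1·(-0.34051)/1.05855 + 323.8 = 131.0811, v = 677.2·(+0.26673)/1.05855 + 253.9 = 424.5408
M1: Pc = R·M1+t = (-0.23799, +0.24848, +1.02634); u = 599.1·(-0.23799)/1.02634 + 323.8 = 184.8785, v = 677.2·(+0.24848)/1.02634 + 253.9 = 417.8511
M2: Pc = R·M2+t = (-0.25069, +0.14207, +1.04625); u = 599.1·(-0.25069)/1.04625 + 323.8 = 180.2536, v = 677.2·(+0.14207)/1.04625 + 253.9 = 345.8548
M3: Pc = R·M3+t = (-0.35321, +0.16032, +1.07846); u = 599.1·(-0.35321)/1.07846 + 323.8 = 127.5873, v = 677.2·(+0.16032)/1.07846 + 253.9 = 354.5709

c0=(131.08, 424.54) c1=(184.88, 417.85) c2=(180.25, 345.85) c3=(127.59, 354.57)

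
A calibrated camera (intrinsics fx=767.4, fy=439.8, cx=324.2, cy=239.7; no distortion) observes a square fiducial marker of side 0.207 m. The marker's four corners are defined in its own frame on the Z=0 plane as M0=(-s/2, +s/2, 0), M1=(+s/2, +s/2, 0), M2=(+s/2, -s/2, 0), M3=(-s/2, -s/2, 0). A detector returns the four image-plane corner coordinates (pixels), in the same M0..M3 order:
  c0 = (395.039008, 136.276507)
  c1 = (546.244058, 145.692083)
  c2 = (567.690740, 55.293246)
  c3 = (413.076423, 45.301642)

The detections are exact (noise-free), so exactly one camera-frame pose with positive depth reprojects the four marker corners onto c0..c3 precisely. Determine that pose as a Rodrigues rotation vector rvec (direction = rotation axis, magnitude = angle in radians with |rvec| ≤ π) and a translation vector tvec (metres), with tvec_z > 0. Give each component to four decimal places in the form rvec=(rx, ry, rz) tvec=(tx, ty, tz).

Intrinsics K: fx=767.4, fy=439.8, cx=324.2, cy=239.7
Marker side s = 0.207 m; corners in marker frame (Z=0):
  M0 = (-0.1035, +0.1035, 0)
  M1 = (+0.1035, +0.1035, 0)
  M2 = (+0.1035, -0.1035, 0)
  M3 = (-0.1035, -0.1035, 0)
Detected image corners:
  c0 = (395.039008, 136.276507) px
  c1 = (546.244058, 145.692083) px
  c2 = (567.690740, 55.293246) px
  c3 = (413.076423, 45.301642) px
Planar DLT: solve 8×8 A·h = b for H (H[2,2]=1):
  H  [+747.68146 -42.45989 +480.54957]
  H  [+48.66890 +448.63285 +96.16730]
  H  [+0.01890 +0.11015 +1.00000]
B = K⁻¹H; ‖b₁‖=0.971702, ‖b₂‖=0.971702; λ = 2/(‖b₁‖+‖b₂‖) = 1.029122, sign → tz>0 ⇒ λ=+1.029122
r₁ = λ·B[:,0] = (+0.99446,+0.10328,+0.01945); r₂ = λ·B[:,1] = (-0.10483,+0.98801,+0.11336)
r₃ = r₁×r₂ = (-0.00751,-0.11477,+0.99336); SVD([r₁ r₂ r₃]) → R = UVᵀ:
  R  [+0.99446 -0.10483 -0.00751]
  R  [+0.10328 +0.98801 -0.11477]
  R  [+0.01945 +0.11336 +0.99336]
t = (+0.20967, -0.33586, +1.02912) m
tr R = 2.975834; θ = arccos((tr R − 1)/2) = 0.155611 rad = 8.916°
axis k = ((R−Rᵀ)₃₂, (R−Rᵀ)₁₃, (R−Rᵀ)₂₁) / (2 sinθ) = (+0.735969, -0.086969, +0.671406)
rvec = θ·k = (+0.114525, -0.013533, +0.104478)

rvec=(0.1145, -0.0135, 0.1045) tvec=(0.2097, -0.3359, 1.0291)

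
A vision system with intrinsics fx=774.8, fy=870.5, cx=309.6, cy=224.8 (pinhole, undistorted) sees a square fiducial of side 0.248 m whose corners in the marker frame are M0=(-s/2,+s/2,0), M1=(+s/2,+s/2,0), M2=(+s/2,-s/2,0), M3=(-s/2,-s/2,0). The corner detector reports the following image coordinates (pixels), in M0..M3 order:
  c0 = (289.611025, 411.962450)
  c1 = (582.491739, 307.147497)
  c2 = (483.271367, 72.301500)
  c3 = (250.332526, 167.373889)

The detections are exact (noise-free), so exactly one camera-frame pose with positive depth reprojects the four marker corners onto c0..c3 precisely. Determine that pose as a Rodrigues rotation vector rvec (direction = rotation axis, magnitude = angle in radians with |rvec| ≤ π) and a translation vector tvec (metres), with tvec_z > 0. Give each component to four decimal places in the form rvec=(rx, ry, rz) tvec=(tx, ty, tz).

Intrinsics K: fx=774.8, fy=870.5, cx=309.6, cy=224.8
Marker side s = 0.248 m; corners in marker frame (Z=0):
  M0 = (-0.1240, +0.1240, 0)
  M1 = (+0.1240, +0.1240, 0)
  M2 = (+0.1240, -0.1240, 0)
  M3 = (-0.1240, -0.1240, 0)
Detected image corners:
  c0 = (289.611025, 411.962450) px
  c1 = (582.491739, 307.147497) px
  c2 = (483.271367, 72.301500) px
  c3 = (250.332526, 167.373889) px
Planar DLT: solve 8×8 A·h = b for H (H[2,2]=1):
  H  [+967.76136 -71.87124 +394.48052]
  H  [-448.27455 +759.20507 +228.03180]
  H  [-0.19770 -0.86726 +1.00000]
B = K⁻¹H; ‖b₁‖=1.420563, ‖b₂‖=1.420563; λ = 2/(‖b₁‖+‖b₂‖) = 0.703946, sign → tz>0 ⇒ λ=+0.703946
r₁ = λ·B[:,0] = (+0.93487,-0.32657,-0.13917); r₂ = λ·B[:,1] = (+0.17865,+0.77160,-0.61050)
r₃ = r₁×r₂ = (+0.30675,+0.54588,+0.77969); SVD([r₁ r₂ r₃]) → R = UVᵀ:
  R  [+0.93487 +0.17865 +0.30675]
  R  [-0.32657 +0.77160 +0.54588]
  R  [-0.13917 -0.61050 +0.77969]
t = (+0.07712, +0.00261, +0.70395) m
tr R = 2.486166; θ = arccos((tr R − 1)/2) = 0.733130 rad = 42.005°
axis k = ((R−Rᵀ)₃₂, (R−Rᵀ)₁₃, (R−Rᵀ)₂₁) / (2 sinθ) = (-0.864004, +0.333178, -0.377478)
rvec = θ·k = (-0.633428, +0.244263, -0.276741)

rvec=(-0.6334, 0.2443, -0.2767) tvec=(0.0771, 0.0026, 0.7039)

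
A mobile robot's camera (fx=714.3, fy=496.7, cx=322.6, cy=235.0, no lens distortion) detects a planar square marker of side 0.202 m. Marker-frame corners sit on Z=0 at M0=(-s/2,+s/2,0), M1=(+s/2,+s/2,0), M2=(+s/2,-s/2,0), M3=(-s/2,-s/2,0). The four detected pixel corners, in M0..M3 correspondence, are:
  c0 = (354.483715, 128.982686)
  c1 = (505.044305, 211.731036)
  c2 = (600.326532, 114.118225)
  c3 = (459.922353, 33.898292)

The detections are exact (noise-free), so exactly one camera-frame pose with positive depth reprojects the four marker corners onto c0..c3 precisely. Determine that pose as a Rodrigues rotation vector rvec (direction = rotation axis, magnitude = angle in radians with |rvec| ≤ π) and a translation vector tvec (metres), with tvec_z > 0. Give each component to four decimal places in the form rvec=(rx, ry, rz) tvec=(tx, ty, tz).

rvec=(-0.1800, -0.1454, 0.6421) tvec=(0.1716, -0.1760, 0.7686)

Intrinsics K: fx=714.3, fy=496.7, cx=322.6, cy=235.0
Marker side s = 0.202 m; corners in marker frame (Z=0):
  M0 = (-0.1010, +0.1010, 0)
  M1 = (+0.1010, +0.1010, 0)
  M2 = (+0.1010, -0.1010, 0)
  M3 = (-0.1010, -0.1010, 0)
Detected image corners:
  c0 = (354.483715, 128.982686) px
  c1 = (505.044305, 211.731036) px
  c2 = (600.326532, 114.118225) px
  c3 = (459.922353, 33.898292) px
Planar DLT: solve 8×8 A·h = b for H (H[2,2]=1):
  H  [+768.72791 -628.49254 +482.09067]
  H  [+415.74234 +443.45459 +121.26715]
  H  [+0.10255 -0.27486 +1.00000]
B = K⁻¹H; ‖b₁‖=1.301114, ‖b₂‖=1.301114; λ = 2/(‖b₁‖+‖b₂‖) = 0.768572, sign → tz>0 ⇒ λ=+0.768572
r₁ = λ·B[:,0] = (+0.79154,+0.60601,+0.07881); r₂ = λ·B[:,1] = (-0.58084,+0.78613,-0.21125)
r₃ = r₁×r₂ = (-0.18998,+0.12144,+0.97425); SVD([r₁ r₂ r₃]) → R = UVᵀ:
  R  [+0.79154 -0.58084 -0.18998]
  R  [+0.60601 +0.78613 +0.12144]
  R  [+0.07881 -0.21125 +0.97425]
t = (+0.17161, -0.17599, +0.76857) m
tr R = 2.551920; θ = arccos((tr R − 1)/2) = 0.682561 rad = 39.108°
axis k = ((R−Rᵀ)₃₂, (R−Rᵀ)₁₃, (R−Rᵀ)₂₁) / (2 sinθ) = (-0.263712, -0.213063, +0.940776)
rvec = θ·k = (-0.179999, -0.145428, +0.642137)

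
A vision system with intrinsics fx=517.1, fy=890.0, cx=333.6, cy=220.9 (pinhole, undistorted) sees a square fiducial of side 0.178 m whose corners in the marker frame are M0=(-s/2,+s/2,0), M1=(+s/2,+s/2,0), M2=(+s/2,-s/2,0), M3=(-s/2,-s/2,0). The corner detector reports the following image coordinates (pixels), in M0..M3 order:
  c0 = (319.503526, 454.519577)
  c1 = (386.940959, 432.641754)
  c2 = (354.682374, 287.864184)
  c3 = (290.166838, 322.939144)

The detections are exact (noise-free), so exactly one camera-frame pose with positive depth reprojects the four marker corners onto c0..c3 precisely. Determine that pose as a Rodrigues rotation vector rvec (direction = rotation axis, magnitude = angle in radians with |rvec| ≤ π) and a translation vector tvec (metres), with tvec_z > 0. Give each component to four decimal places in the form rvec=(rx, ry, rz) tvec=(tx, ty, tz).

Intrinsics K: fx=517.1, fy=890.0, cx=333.6, cy=220.9
Marker side s = 0.178 m; corners in marker frame (Z=0):
  M0 = (-0.0890, +0.0890, 0)
  M1 = (+0.0890, +0.0890, 0)
  M2 = (+0.0890, -0.0890, 0)
  M3 = (-0.0890, -0.0890, 0)
Detected image corners:
  c0 = (319.503526, 454.519577) px
  c1 = (386.940959, 432.641754) px
  c2 = (354.682374, 287.864184) px
  c3 = (290.166838, 322.939144) px
Planar DLT: solve 8×8 A·h = b for H (H[2,2]=1):
  H  [+189.49874 +173.14068 +336.25111]
  H  [-360.79446 +775.08483 +375.18002]
  H  [-0.53625 +0.00152 +1.00000]
B = K⁻¹H; ‖b₁‖=0.932330, ‖b₂‖=0.932330; λ = 2/(‖b₁‖+‖b₂‖) = 1.072581, sign → tz>0 ⇒ λ=+1.072581
r₁ = λ·B[:,0] = (+0.76412,-0.29205,-0.57517); r₂ = λ·B[:,1] = (+0.35808,+0.93369,+0.00163)
r₃ = r₁×r₂ = (+0.53655,-0.20720,+0.81803); SVD([r₁ r₂ r₃]) → R = UVᵀ:
  R  [+0.76412 +0.35808 +0.53655]
  R  [-0.29205 +0.93369 -0.20720]
  R  [-0.57517 +0.00163 +0.81803]
t = (+0.00550, +0.18593, +1.07258) m
tr R = 2.515846; θ = arccos((tr R − 1)/2) = 0.710673 rad = 40.719°
axis k = ((R−Rᵀ)₃₂, (R−Rᵀ)₁₃, (R−Rᵀ)₂₁) / (2 sinθ) = (+0.160058, +0.852098, -0.498308)
rvec = θ·k = (+0.113749, +0.605563, -0.354134)

rvec=(0.1137, 0.6056, -0.3541) tvec=(0.0055, 0.1859, 1.0726)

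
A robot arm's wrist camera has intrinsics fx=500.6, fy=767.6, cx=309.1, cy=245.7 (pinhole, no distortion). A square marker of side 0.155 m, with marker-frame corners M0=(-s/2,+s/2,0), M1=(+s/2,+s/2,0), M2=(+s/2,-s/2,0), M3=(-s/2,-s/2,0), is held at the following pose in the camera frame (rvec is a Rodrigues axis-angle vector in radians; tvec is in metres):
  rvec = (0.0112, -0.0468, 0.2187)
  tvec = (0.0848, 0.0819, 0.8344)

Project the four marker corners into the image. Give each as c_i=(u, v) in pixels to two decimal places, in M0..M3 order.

Intrinsics K: fx=500.6, fy=767.6, cx=309.1, cy=245.7
Marker side s = 0.155 m; corners in marker frame (Z=0):
  M0 = (-0.0775, +0.0775, 0)
  M1 = (+0.0775, +0.0775, 0)
  M2 = (+0.0775, -0.0775, 0)
  M3 = (-0.0775, -0.0775, 0)
rvec = (0.0112, -0.0468, 0.2187), |rvec| = θ = 0.22393 rad = 12.830°
Rodrigues: sinθ=0.22206, 1−cosθ=0.02497; R = I + sinθ·[k]× + (1−cosθ)·[k]×²:
    [+0.97509 -0.21714 -0.04519]
    [+0.21662 +0.97612 -0.01620]
    [+0.04763 +0.00601 +0.99885]
t = (0.0848, 0.0819, 0.8344) m
M0: Pc = R·M0+t = (-0.00760, +0.14076, +0.83117); u = 500.6·(-0.00760)/0.83117 + 309.1 = 304.5239, v = 767.6·(+0.14076)/0.83117 + 245.7 = 375.6952
M1: Pc = R·M1+t = (+0.14354, +0.17434, +0.83856); u = 500.6·(+0.14354)/0.83856 + 309.1 = 394.7912, v = 767.6·(+0.17434)/0.83856 + 245.7 = 405.2851
M2: Pc = R·M2+t = (+0.17720, +0.02304, +0.83763); u = 500.6·(+0.17720)/0.83763 + 309.1 = 415.0009, v = 767.6·(+0.02304)/0.83763 + 245.7 = 266.8122
M3: Pc = R·M3+t = (+0.02606, -0.01054, +0.83024); u = 500.6·(+0.02606)/0.83024 + 309.1 = 324.8120, v = 767.6·(-0.01054)/0.83024 + 245.7 = 235.9578

c0=(304.52, 375.70) c1=(394.79, 405.29) c2=(415.00, 266.81) c3=(324.81, 235.96)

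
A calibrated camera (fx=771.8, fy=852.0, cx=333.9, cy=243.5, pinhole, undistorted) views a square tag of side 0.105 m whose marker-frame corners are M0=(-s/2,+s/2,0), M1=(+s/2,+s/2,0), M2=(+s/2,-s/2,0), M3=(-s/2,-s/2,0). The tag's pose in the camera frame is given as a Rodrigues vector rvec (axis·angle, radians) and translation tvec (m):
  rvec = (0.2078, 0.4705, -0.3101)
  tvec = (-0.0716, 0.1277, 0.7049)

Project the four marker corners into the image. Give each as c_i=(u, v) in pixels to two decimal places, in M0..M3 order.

c0=(230.97, 462.74) c1=(323.36, 446.80) c2=(282.33, 326.90) c3=(191.09, 351.38)

Intrinsics K: fx=771.8, fy=852.0, cx=333.9, cy=243.5
Marker side s = 0.105 m; corners in marker frame (Z=0):
  M0 = (-0.0525, +0.0525, 0)
  M1 = (+0.0525, +0.0525, 0)
  M2 = (+0.0525, -0.0525, 0)
  M3 = (-0.0525, -0.0525, 0)
rvec = (0.2078, 0.4705, -0.3101), |rvec| = θ = 0.60059 rad = 34.411°
Rodrigues: sinθ=0.56513, 1−cosθ=0.17500; R = I + sinθ·[k]× + (1−cosθ)·[k]×²:
    [+0.84595 +0.33922 +0.41146]
    [-0.24436 +0.93240 -0.26632]
    [-0.47398 +0.12475 +0.87165]
t = (-0.0716, 0.1277, 0.7049) m
M0: Pc = R·M0+t = (-0.09820, +0.18948, +0.73633); u = 771.8·(-0.09820)/0.73633 + 333.9 = 230.9668, v = 852.0·(+0.18948)/0.73633 + 243.5 = 462.7440
M1: Pc = R·M1+t = (-0.00938, +0.16382, +0.68657); u = 771.8·(-0.00938)/0.68657 + 333.9 = 323.3573, v = 852.0·(+0.16382)/0.68657 + 243.5 = 446.7967
M2: Pc = R·M2+t = (-0.04500, +0.06592, +0.67347); u = 771.8·(-0.04500)/0.67347 + 333.9 = 282.3331, v = 852.0·(+0.06592)/0.67347 + 243.5 = 326.8956
M3: Pc = R·M3+t = (-0.13382, +0.09158, +0.72323); u = 771.8·(-0.13382)/0.72323 + 333.9 = 191.0923, v = 852.0·(+0.09158)/0.72323 + 243.5 = 351.3825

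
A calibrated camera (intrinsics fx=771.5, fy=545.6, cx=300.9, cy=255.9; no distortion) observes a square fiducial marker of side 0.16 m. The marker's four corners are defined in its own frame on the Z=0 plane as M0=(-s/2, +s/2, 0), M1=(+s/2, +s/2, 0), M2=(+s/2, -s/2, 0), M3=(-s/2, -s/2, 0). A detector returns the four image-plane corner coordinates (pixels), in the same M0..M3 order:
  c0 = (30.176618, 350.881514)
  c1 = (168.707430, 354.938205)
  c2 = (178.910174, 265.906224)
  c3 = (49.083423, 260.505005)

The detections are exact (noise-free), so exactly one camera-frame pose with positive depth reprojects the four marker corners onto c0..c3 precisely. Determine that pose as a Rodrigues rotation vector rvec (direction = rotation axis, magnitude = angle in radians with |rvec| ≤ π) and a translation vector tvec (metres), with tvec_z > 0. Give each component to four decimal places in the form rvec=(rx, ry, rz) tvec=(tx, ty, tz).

rvec=(-0.3764, -0.1180, 0.0405) tvec=(-0.2352, 0.0874, 0.9387)

Intrinsics K: fx=771.5, fy=545.6, cx=300.9, cy=255.9
Marker side s = 0.16 m; corners in marker frame (Z=0):
  M0 = (-0.0800, +0.0800, 0)
  M1 = (+0.0800, +0.0800, 0)
  M2 = (+0.0800, -0.0800, 0)
  M3 = (-0.0800, -0.0800, 0)
Detected image corners:
  c0 = (30.176618, 350.881514) px
  c1 = (168.707430, 354.938205) px
  c2 = (178.910174, 265.906224) px
  c3 = (49.083423, 260.505005) px
Planar DLT: solve 8×8 A·h = b for H (H[2,2]=1):
  H  [+849.97053 -132.66160 +107.56221]
  H  [+64.92893 +439.53927 +306.66914]
  H  [+0.11440 -0.39302 +1.00000]
B = K⁻¹H; ‖b₁‖=1.065273, ‖b₂‖=1.065273; λ = 2/(‖b₁‖+‖b₂‖) = 0.938727, sign → tz>0 ⇒ λ=+0.938727
r₁ = λ·B[:,0] = (+0.99232,+0.06135,+0.10739); r₂ = λ·B[:,1] = (-0.01752,+0.92929,-0.36894)
r₃ = r₁×r₂ = (-0.12243,+0.36423,+0.92323); SVD([r₁ r₂ r₃]) → R = UVᵀ:
  R  [+0.99232 -0.01752 -0.12243]
  R  [+0.06135 +0.92929 +0.36423]
  R  [+0.10739 -0.36894 +0.92323]
t = (-0.23524, +0.08735, +0.93873) m
tr R = 2.844839; θ = arccos((tr R − 1)/2) = 0.396497 rad = 22.718°
axis k = ((R−Rᵀ)₃₂, (R−Rᵀ)₁₃, (R−Rᵀ)₂₁) / (2 sinθ) = (-0.949233, -0.297540, +0.102110)
rvec = θ·k = (-0.376368, -0.117974, +0.040486)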